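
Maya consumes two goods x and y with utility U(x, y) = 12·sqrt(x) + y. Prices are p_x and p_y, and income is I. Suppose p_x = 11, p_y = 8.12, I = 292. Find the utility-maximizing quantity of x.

Utility is quasi-linear in y; the FOC for x is 6/√x = p_x/p_y.
Thus x* = (6·p_y/p_x)² — independent of I — with the rest of income spent on y.
Plugging in: x* = (6·8.12/11)² = 19.6168.

x* = 19.6168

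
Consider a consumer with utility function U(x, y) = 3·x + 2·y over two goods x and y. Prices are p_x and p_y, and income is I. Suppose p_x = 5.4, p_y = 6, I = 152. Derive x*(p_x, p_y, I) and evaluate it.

x* = 28.1481

Perfect substitutes: compare marginal utility per dollar. 3/p_x vs 2/p_y → 0.5556 vs 0.3333.
x gives more utility per dollar, so spend all income on x: x* = I/p_x, y* = 0.
Numerically: x* = 28.1481, y* = 0.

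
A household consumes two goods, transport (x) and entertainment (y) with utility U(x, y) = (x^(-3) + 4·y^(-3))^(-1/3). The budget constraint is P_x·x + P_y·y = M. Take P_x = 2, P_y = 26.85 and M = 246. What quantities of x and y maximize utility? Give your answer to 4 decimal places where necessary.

MU_x ∝ x^(-4), MU_y ∝ 4·y^(-4), so MRS = (1/4)·(y/x)^(4) = P_x/P_y.
Hence y/x = (4·P_x/P_y)^(1/(4)), i.e. raised to the 0.25 power.
Substitute y = (y/x)·x into the budget: x* = M/(P_x + P_y·(y/x)).
Numerically y/x = 0.738816, so x* = 246/(2 + 26.85·0.738816) = 11.2652 and y* = 0.738816·11.2652 = 8.3229.

x* = 11.2652, y* = 8.3229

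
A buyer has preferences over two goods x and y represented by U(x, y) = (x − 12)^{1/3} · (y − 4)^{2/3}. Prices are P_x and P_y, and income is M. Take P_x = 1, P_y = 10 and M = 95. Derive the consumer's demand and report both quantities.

x* = 26.3333, y* = 6.8667

MRS = (1/2)·(y−4)/(x−12). Tangency with P_x/P_y gives y−4 = 2·(P_x/P_y)·(x−12).
Substituting into the budget: x* = 12 + 1/3·(M − 12·P_x − 4·P_y)/P_x, and y* = 4 + 2/3·(…)/P_y.
Discretionary income = 95 − 12·1 − 4·10 = 43; x* = 12 + 1/3·43/1 = 26.3333; y* = 4 + 2/3·43/10 = 6.8667.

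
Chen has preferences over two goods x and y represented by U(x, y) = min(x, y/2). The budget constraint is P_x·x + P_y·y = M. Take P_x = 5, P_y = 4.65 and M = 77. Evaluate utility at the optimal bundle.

V = 5.3846

Leontief preferences: the optimum is at the kink where x/1 = y/2, i.e. y = 2·x.
Budget: P_x·x + P_y·2·x = M, so (P_x + 2·P_y)·x = M.
Demand: x*(P_x,P_y,M) = M/(P_x + 2·P_y), y* = 2·M/(P_x + 2·P_y).
Here 5 + 2·4.65 = 14.3, giving x* = 5.3846 and y* = 10.7692.
Utility at the optimum: U(5.3846, 10.7692) = 5.3846.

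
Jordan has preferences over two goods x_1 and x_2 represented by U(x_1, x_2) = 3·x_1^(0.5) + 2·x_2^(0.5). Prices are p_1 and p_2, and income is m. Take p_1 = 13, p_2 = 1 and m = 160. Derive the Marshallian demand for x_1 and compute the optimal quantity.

MRS = MU_x_1/MU_x_2 = (3/2)·(x_2/x_1)^(0.5). Set equal to p_1/p_2.
Hence x_2/x_1 = ((2/3)·p_1/p_2)^(1/(0.5)), i.e. raised to the 2 power.
Substitute x_2 = (x_2/x_1)·x_1 into the budget: x_1* = m/(p_1 + p_2·(x_2/x_1)).
Numerically x_2/x_1 = 75.111111, so x_1* = 160/(13 + 1·75.111111) = 1.8159.

x_1* = 1.8159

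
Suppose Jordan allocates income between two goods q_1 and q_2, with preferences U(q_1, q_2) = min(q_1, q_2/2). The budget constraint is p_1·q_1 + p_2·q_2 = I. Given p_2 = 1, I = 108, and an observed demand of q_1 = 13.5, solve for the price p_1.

p_1 = 6

With perfect complements, no substitution: consume in ratio q_1:q_2 = 1:2.
Budget: p_1·q_1 + p_2·2·q_1 = I, so (p_1 + 2·p_2)·q_1 = I.
Demand: q_1*(p_1,p_2,I) = I/(p_1 + 2·p_2), q_2* = 2·I/(p_1 + 2·p_2).
Set q_1* = 13.5 in the demand function and solve for p_1: p_1 = 6.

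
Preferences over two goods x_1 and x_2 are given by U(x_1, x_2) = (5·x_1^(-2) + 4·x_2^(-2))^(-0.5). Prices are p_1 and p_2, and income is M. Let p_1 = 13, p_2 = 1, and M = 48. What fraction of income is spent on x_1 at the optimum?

From the CES first-order condition, (5/4)·(x_2/x_1)^(3) = p_1/p_2.
Solve for the ratio: x_2/x_1 = [(4/5)·p_1/p_2]^(1/3).
Substitute x_2 = (x_2/x_1)·x_1 into the budget: x_1* = M/(p_1 + p_2·(x_2/x_1)).
Numerically x_2/x_1 = 2.182786, so x_1* = 48/(13 + 1·2.182786) = 3.1615 and x_2* = 2.182786·3.1615 = 6.9008.
Expenditure on x_1: 13·3.1615 = 41.0992; share = 0.8562.

share on x_1 = 0.8562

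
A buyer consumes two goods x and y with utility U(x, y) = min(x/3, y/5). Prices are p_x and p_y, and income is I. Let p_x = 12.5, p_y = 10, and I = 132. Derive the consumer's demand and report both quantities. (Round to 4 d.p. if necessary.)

x* = 4.5257, y* = 7.5429

With perfect complements, no substitution: consume in ratio x:y = 3:5.
Budget: p_x·x + p_y·(5/3)·x = I, so (3·p_x + 5·p_y)·x = 3·I.
Demand: x*(p_x,p_y,I) = 3·I/(3·p_x + 5·p_y), y* = 5·I/(3·p_x + 5·p_y).
Here 3·12.5 + 5·10 = 87.5, giving x* = 4.5257 and y* = 7.5429.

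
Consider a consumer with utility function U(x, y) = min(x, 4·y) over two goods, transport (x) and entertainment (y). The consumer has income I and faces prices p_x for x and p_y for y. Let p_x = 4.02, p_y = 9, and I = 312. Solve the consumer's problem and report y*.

Leontief preferences: the optimum is at the kink where x/4 = y/1, i.e. y = (1/4)·x.
Budget: p_x·x + p_y·(1/4)·x = I, so (4·p_x + p_y)·x = 4·I.
Demand: x*(p_x,p_y,I) = 4·I/(4·p_x + p_y), y* = I/(4·p_x + p_y).
Here 4·4.02 + 9 = 25.08, giving y* = 12.4402.

y* = 12.4402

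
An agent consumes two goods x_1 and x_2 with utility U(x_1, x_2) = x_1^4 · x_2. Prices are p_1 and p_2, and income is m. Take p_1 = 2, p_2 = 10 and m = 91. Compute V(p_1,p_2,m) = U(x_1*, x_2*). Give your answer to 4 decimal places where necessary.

The MRS is 4·x_2/x_1. Set MRS = p_1/p_2.
Rearranging, p_2·x_2 = (1/4)·p_1·x_1. Substituting into the budget gives p_1·x_1·(1 + (1/4)) = m.
Demand: x_1*(p_1,p_2,m) = 0.8·m/p_1 and x_2* = 0.2·m/p_2.
At p_1=2, p_2=10, m=91: x_1* = 0.8·91/2 = 36.4, x_2* = 1.82.
Utility at the optimum: U(36.4, 1.82) = 3195044.5829.

V = 3195044.5829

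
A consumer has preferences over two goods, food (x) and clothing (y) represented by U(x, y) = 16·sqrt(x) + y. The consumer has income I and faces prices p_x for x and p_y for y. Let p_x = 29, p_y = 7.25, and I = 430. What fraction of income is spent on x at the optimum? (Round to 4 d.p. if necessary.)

share on x = 0.2698

MU_x = 8/√x, MU_y = 1. Tangency: 8/√x = p_x/p_y.
Solve: √x = 8·p_y/p_x, so x*(p_x,p_y) = (8·p_y/p_x)², and y* = (I − p_x·x*)/p_y.
Plugging in: x* = (8·7.25/29)² = 4, y* = 43.3103.
Expenditure on x: 29·4 = 116; share = 0.2698.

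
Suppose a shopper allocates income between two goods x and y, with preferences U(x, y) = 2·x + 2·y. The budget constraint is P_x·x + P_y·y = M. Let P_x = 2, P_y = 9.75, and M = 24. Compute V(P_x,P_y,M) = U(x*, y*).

V = 24

Perfect substitutes: compare marginal utility per dollar. 2/P_x vs 2/P_y → 1 vs 0.2051.
x gives more utility per dollar, so spend all income on x: x* = M/P_x, y* = 0.
Numerically: x* = 12, y* = 0.
Utility at the optimum: U(12, 0) = 24.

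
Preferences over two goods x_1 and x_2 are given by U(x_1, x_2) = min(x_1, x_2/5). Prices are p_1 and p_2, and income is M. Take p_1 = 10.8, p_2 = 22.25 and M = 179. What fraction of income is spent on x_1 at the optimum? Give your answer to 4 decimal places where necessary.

share on x_1 = 0.0885

With perfect complements, no substitution: consume in ratio x_1:x_2 = 1:5.
Budget: p_1·x_1 + p_2·5·x_1 = M, so (p_1 + 5·p_2)·x_1 = M.
Demand: x_1*(p_1,p_2,M) = M/(p_1 + 5·p_2), x_2* = 5·M/(p_1 + 5·p_2).
Here 10.8 + 5·22.25 = 122.05, giving x_1* = 1.4666 and x_2* = 7.3331.
Expenditure on x_1: 10.8·1.4666 = 15.8394; share = 0.0885.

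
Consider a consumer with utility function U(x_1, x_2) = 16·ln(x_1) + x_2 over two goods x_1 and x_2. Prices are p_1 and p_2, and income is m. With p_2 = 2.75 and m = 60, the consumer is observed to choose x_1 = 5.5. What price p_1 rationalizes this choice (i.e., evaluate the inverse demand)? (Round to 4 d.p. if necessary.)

p_1 = 8

MU_x_1 = 16/x_1, MU_x_2 = 1. Tangency: 16/x_1 = p_1/p_2.
So x_1*(p_1,p_2) = 16·p_2/p_1, independent of income; and x_2* = (m − 16·p_2)/p_2.
Set x_1* = 5.5 in the demand function and solve for p_1: p_1 = 8.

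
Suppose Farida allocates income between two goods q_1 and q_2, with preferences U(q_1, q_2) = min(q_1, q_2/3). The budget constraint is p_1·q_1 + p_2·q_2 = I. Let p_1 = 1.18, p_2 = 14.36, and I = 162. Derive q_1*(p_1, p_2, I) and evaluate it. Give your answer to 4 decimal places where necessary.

q_1* = 3.6602

Leontief preferences: the optimum is at the kink where q_1/1 = q_2/3, i.e. q_2 = 3·q_1.
Budget: p_1·q_1 + p_2·3·q_1 = I, so (p_1 + 3·p_2)·q_1 = I.
Demand: q_1*(p_1,p_2,I) = I/(p_1 + 3·p_2), q_2* = 3·I/(p_1 + 3·p_2).
Here 1.18 + 3·14.36 = 44.26, giving q_1* = 3.6602.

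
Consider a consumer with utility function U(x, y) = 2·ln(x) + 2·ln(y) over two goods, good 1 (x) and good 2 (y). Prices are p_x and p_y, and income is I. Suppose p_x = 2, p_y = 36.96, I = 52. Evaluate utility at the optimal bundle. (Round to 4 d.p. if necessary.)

V = 4.4264

MU_x/MU_y = (2·y)/(2·x); tangency sets this equal to p_x/p_y.
Rearranging, p_y·y = p_x·x. Substituting into the budget gives p_x·x·(1 + 1) = I.
Demand: x*(p_x,p_y,I) = 0.5·I/p_x and y* = 0.5·I/p_y.
At p_x=2, p_y=36.96, I=52: x* = 0.5·52/2 = 13, y* = 0.7035.
Utility at the optimum: U(13, 0.7035) = 4.4264.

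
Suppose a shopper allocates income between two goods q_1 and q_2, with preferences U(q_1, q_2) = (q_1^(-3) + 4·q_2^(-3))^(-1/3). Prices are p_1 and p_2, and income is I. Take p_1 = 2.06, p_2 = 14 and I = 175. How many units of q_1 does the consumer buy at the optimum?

q_1* = 12.2186

MU_q_1 ∝ q_1^(-4), MU_q_2 ∝ 4·q_2^(-4), so MRS = (1/4)·(q_2/q_1)^(4) = p_1/p_2.
Hence q_2/q_1 = (4·p_1/p_2)^(1/(4)), i.e. raised to the 0.25 power.
Substitute q_2 = (q_2/q_1)·q_1 into the budget: q_1* = I/(p_1 + p_2·(q_2/q_1)).
Numerically q_2/q_1 = 0.87589, so q_1* = 175/(2.06 + 14·0.87589) = 12.2186.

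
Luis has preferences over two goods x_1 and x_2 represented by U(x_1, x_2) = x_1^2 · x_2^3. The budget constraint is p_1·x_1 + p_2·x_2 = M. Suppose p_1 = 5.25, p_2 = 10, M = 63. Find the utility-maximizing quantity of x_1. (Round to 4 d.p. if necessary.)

Tangency: MRS = (2/3)·x_2/x_1 = p_1/p_2.
So 2·p_2·x_2 = 3·p_1·x_1; combined with the budget, a share 0.4 of income goes to x_1.
Demand: x_1*(p_1,p_2,M) = 0.4·M/p_1 and x_2* = 0.6·M/p_2.
At p_1=5.25, p_2=10, M=63: x_1* = 0.4·63/5.25 = 4.8.

x_1* = 4.8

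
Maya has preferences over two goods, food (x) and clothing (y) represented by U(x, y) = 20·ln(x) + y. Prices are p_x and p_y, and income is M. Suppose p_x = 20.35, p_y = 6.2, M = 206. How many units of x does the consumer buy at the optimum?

MU_x = 20/x, MU_y = 1. Tangency: 20/x = p_x/p_y.
So x*(p_x,p_y) = 20·p_y/p_x, independent of income; and y* = (M − 20·p_y)/p_y.
At the given prices: x* = 20·6.2/20.35 = 6.0934.

x* = 6.0934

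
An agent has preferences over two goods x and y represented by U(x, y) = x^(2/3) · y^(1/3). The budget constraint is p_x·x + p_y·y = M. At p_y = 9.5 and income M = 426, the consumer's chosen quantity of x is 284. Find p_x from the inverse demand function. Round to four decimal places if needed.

p_x = 1

MU_x/MU_y = (2/3·y)/(1/3·x); tangency sets this equal to p_x/p_y.
Rearranging, p_y·y = (1/2)·p_x·x. Substituting into the budget gives p_x·x·(1 + (1/2)) = M.
Demand: x*(p_x,p_y,M) = 2/3·M/p_x and y* = 1/3·M/p_y.
Set x* = 284 in the demand function and solve for p_x: p_x = 1.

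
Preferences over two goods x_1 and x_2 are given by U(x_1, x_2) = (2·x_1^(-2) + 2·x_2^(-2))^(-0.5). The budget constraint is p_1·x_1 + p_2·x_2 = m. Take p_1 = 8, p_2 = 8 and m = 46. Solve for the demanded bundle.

x_1* = 2.875, x_2* = 2.875

From the CES first-order condition, (x_2/x_1)^(3) = p_1/p_2.
Hence x_2/x_1 = (p_1/p_2)^(1/(3)), i.e. raised to the 1/3 power.
With the ratio pinned down, the budget gives x_1* = m/(p_1 + p_2·(x_2/x_1)) and x_2* = (x_2/x_1)·x_1*.
Numerically x_2/x_1 = 1, so x_1* = 46/(8 + 8·1) = 2.875 and x_2* = 1·2.875 = 2.875.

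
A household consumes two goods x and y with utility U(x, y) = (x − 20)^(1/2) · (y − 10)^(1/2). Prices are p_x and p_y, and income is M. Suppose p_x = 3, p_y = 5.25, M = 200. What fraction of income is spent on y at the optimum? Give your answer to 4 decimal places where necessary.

MRS = (y−10)/(x−20). Tangency with p_x/p_y gives y−10 = (p_x/p_y)·(x−20).
Substituting into the budget: x* = 20 + 0.5·(M − 20·p_x − 10·p_y)/p_x, and y* = 10 + 0.5·(…)/p_y.
Discretionary income = 200 − 20·3 − 10·5.25 = 87.5; x* = 20 + 0.5·87.5/3 = 34.5833; y* = 10 + 0.5·87.5/5.25 = 18.3333.
Expenditure on y: 5.25·18.3333 = 96.25; share = 0.4813.

share on y = 0.4813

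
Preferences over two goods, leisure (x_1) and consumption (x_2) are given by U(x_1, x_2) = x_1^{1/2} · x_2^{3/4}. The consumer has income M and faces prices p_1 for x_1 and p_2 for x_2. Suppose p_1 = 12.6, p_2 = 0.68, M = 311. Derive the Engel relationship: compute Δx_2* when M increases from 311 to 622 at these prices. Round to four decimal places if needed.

Δx_2* = 274.4118

The MRS is (2/3)·x_2/x_1. Set MRS = p_1/p_2.
Rearranging, p_2·x_2 = (3/2)·p_1·x_1. Substituting into the budget gives p_1·x_1·(1 + (3/2)) = M.
Demand: x_1*(p_1,p_2,M) = 0.4·M/p_1 and x_2* = 0.6·M/p_2.
At p_1=12.6, p_2=0.68, M=311: x_2* = 0.6·311/0.68 = 274.4118.
At M' = 622: x_2* = 548.8235. Change: 548.8235 − 274.4118 = 274.4118.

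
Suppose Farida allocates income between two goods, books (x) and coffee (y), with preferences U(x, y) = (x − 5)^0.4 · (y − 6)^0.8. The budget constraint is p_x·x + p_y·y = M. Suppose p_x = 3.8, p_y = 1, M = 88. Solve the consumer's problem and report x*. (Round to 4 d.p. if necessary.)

x* = 10.5263

This is Cobb-Douglas in (x−5, y−6): tangency gives 0.4·p_y·(y−6) = 0.8·p_x·(x−5).
Substituting into the budget: x* = 5 + 1/3·(M − 5·p_x − 6·p_y)/p_x, and y* = 6 + 2/3·(…)/p_y.
Discretionary income = 88 − 5·3.8 − 6·1 = 63; x* = 5 + 1/3·63/3.8 = 10.5263.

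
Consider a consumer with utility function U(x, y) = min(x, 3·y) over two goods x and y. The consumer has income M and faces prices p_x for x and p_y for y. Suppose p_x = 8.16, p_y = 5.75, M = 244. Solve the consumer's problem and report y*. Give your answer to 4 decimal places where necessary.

y* = 8.0715

With perfect complements, no substitution: consume in ratio x:y = 3:1.
Budget: p_x·x + p_y·(1/3)·x = M, so (3·p_x + p_y)·x = 3·M.
Demand: x*(p_x,p_y,M) = 3·M/(3·p_x + p_y), y* = M/(3·p_x + p_y).
Here 3·8.16 + 5.75 = 30.23, giving y* = 8.0715.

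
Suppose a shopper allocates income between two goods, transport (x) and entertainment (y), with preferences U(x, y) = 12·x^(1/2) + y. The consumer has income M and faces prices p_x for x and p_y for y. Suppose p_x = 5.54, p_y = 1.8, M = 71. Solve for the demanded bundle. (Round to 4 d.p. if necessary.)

MU_x = 6/√x, MU_y = 1. Tangency: 6/√x = p_x/p_y.
Solve: √x = 6·p_y/p_x, so x*(p_x,p_y) = (6·p_y/p_x)², and y* = (M − p_x·x*)/p_y.
Plugging in: x* = (6·1.8/5.54)² = 3.8004, y* = 27.7477.

x* = 3.8004, y* = 27.7477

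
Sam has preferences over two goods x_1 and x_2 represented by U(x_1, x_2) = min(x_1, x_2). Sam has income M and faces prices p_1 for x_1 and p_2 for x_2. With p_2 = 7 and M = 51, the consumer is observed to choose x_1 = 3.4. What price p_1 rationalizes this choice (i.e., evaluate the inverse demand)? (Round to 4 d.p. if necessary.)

With perfect complements, no substitution: consume in ratio x_1:x_2 = 1:1.
Budget: p_1·x_1 + p_2·x_1 = M, so (p_1 + p_2)·x_1 = M.
Demand: x_1*(p_1,p_2,M) = M/(p_1 + p_2), x_2* = M/(p_1 + p_2).
Set x_1* = 3.4 in the demand function and solve for p_1: p_1 = 8.

p_1 = 8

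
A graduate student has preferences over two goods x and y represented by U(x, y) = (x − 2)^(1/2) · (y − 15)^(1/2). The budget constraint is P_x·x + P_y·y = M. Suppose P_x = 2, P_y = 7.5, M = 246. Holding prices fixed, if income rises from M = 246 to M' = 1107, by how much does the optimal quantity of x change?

This is Cobb-Douglas in (x−2, y−15): tangency gives 0.5·P_y·(y−15) = 0.5·P_x·(x−2).
Substituting into the budget: x* = 2 + 0.5·(M − 2·P_x − 15·P_y)/P_x, and y* = 15 + 0.5·(…)/P_y.
Discretionary income = 246 − 2·2 − 15·7.5 = 129.5; x* = 2 + 0.5·129.5/2 = 34.375.
At M' = 1107: x* = 249.625. Change: 249.625 − 34.375 = 215.25.

Δx* = 215.25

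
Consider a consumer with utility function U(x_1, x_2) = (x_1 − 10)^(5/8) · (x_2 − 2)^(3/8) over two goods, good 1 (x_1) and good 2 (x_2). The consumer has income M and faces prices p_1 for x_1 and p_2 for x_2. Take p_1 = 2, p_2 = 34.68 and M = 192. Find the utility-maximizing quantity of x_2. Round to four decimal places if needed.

This is Cobb-Douglas in (x_1−10, x_2−2): tangency gives 0.625·p_2·(x_2−2) = 0.375·p_1·(x_1−10).
Substituting into the budget: x_1* = 10 + 0.625·(M − 10·p_1 − 2·p_2)/p_1, and x_2* = 2 + 0.375·(…)/p_2.
Discretionary income = 192 − 10·2 − 2·34.68 = 102.64; x_2* = 2 + 0.375·102.64/34.68 = 3.1099.

x_2* = 3.1099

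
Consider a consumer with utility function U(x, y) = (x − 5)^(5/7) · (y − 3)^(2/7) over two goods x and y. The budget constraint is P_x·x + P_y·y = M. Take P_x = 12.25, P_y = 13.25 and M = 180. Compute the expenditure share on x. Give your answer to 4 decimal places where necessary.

share on x = 0.6538

Let x' = x−5, y' = y−3. MRS = (5/2)·y'/x' = P_x/P_y.
After buying the subsistence bundle (5, 3), a share 5/7 of the remaining income goes to x: x* = 5 + 5/7·(M − 5P_x − 3P_y)/P_x.
Discretionary income = 180 − 5·12.25 − 3·13.25 = 79; x* = 5 + 5/7·79/12.25 = 9.6064; y* = 3 + 2/7·79/13.25 = 4.7035.
Expenditure on x: 12.25·9.6064 = 117.6786; share = 0.6538.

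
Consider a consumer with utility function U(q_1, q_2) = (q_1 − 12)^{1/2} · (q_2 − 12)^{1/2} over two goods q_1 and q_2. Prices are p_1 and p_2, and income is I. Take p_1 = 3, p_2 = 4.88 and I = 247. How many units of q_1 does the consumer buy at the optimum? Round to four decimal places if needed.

This is Cobb-Douglas in (q_1−12, q_2−12): tangency gives 0.5·p_2·(q_2−12) = 0.5·p_1·(q_1−12).
After buying the subsistence bundle (12, 12), a share 0.5 of the remaining income goes to q_1: q_1* = 12 + 0.5·(I − 12p_1 − 12p_2)/p_1.
Discretionary income = 247 − 12·3 − 12·4.88 = 152.44; q_1* = 12 + 0.5·152.44/3 = 37.4067.

q_1* = 37.4067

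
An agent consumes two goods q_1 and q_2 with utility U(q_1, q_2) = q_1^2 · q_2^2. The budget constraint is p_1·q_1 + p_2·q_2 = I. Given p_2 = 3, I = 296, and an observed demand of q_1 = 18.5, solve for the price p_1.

The MRS is q_2/q_1. Set MRS = p_1/p_2.
Rearranging, p_2·q_2 = p_1·q_1. Substituting into the budget gives p_1·q_1·(1 + 1) = I.
Demand: q_1*(p_1,p_2,I) = 0.5·I/p_1 and q_2* = 0.5·I/p_2.
Set q_1* = 18.5 in the demand function and solve for p_1: p_1 = 8.

p_1 = 8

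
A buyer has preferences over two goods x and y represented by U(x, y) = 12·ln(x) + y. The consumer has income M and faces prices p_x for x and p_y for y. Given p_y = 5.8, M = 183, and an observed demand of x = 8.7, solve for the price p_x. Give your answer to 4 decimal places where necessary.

p_x = 8

MU_x = 12/x, MU_y = 1. Tangency: 12/x = p_x/p_y.
So x*(p_x,p_y) = 12·p_y/p_x, independent of income; and y* = (M − 12·p_y)/p_y.
Set x* = 8.7 in the demand function and solve for p_x: p_x = 8.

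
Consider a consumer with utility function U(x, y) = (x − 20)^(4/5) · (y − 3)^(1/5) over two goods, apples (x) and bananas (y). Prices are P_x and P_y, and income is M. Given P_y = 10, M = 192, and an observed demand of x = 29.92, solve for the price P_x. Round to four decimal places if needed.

P_x = 5

MRS = 4·(y−3)/(x−20). Tangency with P_x/P_y gives y−3 = (1/4)·(P_x/P_y)·(x−20).
Substituting into the budget: x* = 20 + 0.8·(M − 20·P_x − 3·P_y)/P_x, and y* = 3 + 0.2·(…)/P_y.
Set x* = 29.92 in the demand function and solve for P_x: P_x = 5.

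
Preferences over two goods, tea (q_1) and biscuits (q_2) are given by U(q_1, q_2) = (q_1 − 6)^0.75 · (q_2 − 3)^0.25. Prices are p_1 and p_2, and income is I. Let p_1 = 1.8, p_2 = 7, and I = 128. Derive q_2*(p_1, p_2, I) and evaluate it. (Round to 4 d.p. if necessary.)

q_2* = 6.4357

Let q_1' = q_1−6, q_2' = q_2−3. MRS = 3·q_2'/q_1' = p_1/p_2.
Substituting into the budget: q_1* = 6 + 0.75·(I − 6·p_1 − 3·p_2)/p_1, and q_2* = 3 + 0.25·(…)/p_2.
Discretionary income = 128 − 6·1.8 − 3·7 = 96.2; q_2* = 3 + 0.25·96.2/7 = 6.4357.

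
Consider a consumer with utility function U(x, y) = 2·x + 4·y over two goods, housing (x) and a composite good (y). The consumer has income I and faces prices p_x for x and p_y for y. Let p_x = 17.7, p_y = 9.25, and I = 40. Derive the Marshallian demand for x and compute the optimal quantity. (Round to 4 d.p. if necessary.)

Perfect substitutes: compare marginal utility per dollar. 2/p_x vs 4/p_y → 0.113 vs 0.4324.
y gives more utility per dollar, so spend all income on y: y* = I/p_y, x* = 0.
Numerically: x* = 0, y* = 4.3243.

x* = 0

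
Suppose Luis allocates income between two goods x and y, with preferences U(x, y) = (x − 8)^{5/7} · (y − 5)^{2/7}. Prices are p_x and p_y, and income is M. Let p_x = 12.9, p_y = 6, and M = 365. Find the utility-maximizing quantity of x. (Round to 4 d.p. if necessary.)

Discretionary income = 365 − 8·12.9 − 5·6 = 231.8; x* = 8 + 5/7·231.8/12.9 = 20.835.

x* = 20.835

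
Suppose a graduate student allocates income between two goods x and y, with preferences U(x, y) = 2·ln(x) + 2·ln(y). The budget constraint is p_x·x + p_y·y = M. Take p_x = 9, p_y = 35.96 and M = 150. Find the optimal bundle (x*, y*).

The MRS is y/x. Set MRS = p_x/p_y.
So 2·p_y·y = 2·p_x·x; combined with the budget, a share 0.5 of income goes to x.
Demand: x*(p_x,p_y,M) = 0.5·M/p_x and y* = 0.5·M/p_y.
At p_x=9, p_y=35.96, M=150: x* = 0.5·150/9 = 8.3333, y* = 2.0857.

x* = 8.3333, y* = 2.0857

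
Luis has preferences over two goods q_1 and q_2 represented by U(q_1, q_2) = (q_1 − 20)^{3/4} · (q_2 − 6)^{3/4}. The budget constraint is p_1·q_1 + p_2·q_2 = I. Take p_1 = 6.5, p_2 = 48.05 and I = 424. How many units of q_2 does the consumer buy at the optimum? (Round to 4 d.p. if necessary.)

q_2* = 6.0593

Substituting into the budget: q_1* = 20 + 0.5·(I − 20·p_1 − 6·p_2)/p_1, and q_2* = 6 + 0.5·(…)/p_2.
Discretionary income = 424 − 20·6.5 − 6·48.05 = 5.7; q_2* = 6 + 0.5·5.7/48.05 = 6.0593.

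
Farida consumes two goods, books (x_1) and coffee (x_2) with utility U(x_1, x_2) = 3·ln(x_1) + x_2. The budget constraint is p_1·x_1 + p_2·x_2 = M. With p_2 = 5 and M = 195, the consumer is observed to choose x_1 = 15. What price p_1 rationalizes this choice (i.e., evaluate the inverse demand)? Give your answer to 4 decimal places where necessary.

p_1 = 1

Set MRS = p_1/p_2: (3/x_1)/1 = p_1/p_2.
So x_1*(p_1,p_2) = 3·p_2/p_1, independent of income; and x_2* = (M − 3·p_2)/p_2.
Set x_1* = 15 in the demand function and solve for p_1: p_1 = 1.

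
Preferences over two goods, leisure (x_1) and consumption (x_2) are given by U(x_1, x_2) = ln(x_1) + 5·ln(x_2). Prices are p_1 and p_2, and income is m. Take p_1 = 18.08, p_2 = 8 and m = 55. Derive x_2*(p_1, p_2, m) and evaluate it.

x_2* = 5.7292

MU_x_1/MU_x_2 = (x_2)/(5·x_1); tangency sets this equal to p_1/p_2.
Rearranging, p_2·x_2 = 5·p_1·x_1. Substituting into the budget gives p_1·x_1·(1 + 5) = m.
Demand: x_1*(p_1,p_2,m) = 1/6·m/p_1 and x_2* = 5/6·m/p_2.
At p_1=18.08, p_2=8, m=55: x_2* = 5/6·55/8 = 5.7292.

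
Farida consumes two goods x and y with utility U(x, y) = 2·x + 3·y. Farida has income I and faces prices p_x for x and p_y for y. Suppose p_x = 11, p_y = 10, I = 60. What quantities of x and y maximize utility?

Linear utility — the consumer picks whichever good has higher MU/price: 2/11 = 0.1818 vs 3/10 = 0.3.
y gives more utility per dollar, so spend all income on y: y* = I/p_y, x* = 0.
Numerically: x* = 0, y* = 6.

x* = 0, y* = 6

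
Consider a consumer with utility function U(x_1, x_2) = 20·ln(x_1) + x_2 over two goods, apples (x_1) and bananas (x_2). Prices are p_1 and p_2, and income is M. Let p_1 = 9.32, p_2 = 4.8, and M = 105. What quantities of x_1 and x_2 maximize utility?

MU_x_1 = 20/x_1, MU_x_2 = 1. Tangency: 20/x_1 = p_1/p_2.
So x_1*(p_1,p_2) = 20·p_2/p_1, independent of income; and x_2* = (M − 20·p_2)/p_2.
At the given prices: x_1* = 20·4.8/9.32 = 10.3004, and x_2* = 1.875.

x_1* = 10.3004, x_2* = 1.875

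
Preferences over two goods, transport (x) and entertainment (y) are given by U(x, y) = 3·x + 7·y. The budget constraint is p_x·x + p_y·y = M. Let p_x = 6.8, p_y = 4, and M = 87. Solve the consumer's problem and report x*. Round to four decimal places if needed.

x* = 0

Perfect substitutes: compare marginal utility per dollar. 3/p_x vs 7/p_y → 0.4412 vs 1.75.
y gives more utility per dollar, so spend all income on y: y* = M/p_y, x* = 0.
Numerically: x* = 0, y* = 21.75.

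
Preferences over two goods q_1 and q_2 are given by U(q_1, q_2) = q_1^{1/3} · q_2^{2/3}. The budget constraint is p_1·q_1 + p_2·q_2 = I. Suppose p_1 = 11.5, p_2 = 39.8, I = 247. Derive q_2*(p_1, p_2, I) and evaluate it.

Tangency: MRS = (1/2)·q_2/q_1 = p_1/p_2.
So 1/3·p_2·q_2 = 2/3·p_1·q_1; combined with the budget, a share 1/3 of income goes to q_1.
Demand: q_1*(p_1,p_2,I) = 1/3·I/p_1 and q_2* = 2/3·I/p_2.
At p_1=11.5, p_2=39.8, I=247: q_2* = 2/3·247/39.8 = 4.1374.

q_2* = 4.1374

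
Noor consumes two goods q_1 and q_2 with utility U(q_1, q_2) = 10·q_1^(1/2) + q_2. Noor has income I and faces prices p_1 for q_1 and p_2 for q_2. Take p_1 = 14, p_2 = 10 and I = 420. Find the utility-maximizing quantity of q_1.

q_1* = 12.7551

Thus q_1* = (5·p_2/p_1)² — independent of I — with the rest of income spent on q_2.
Plugging in: q_1* = (5·10/14)² = 12.7551.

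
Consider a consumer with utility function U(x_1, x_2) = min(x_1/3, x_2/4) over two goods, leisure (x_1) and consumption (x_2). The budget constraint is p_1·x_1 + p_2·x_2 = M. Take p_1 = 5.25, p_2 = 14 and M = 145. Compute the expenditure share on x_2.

share on x_2 = 0.7805

Here 3·5.25 + 4·14 = 71.75, giving x_1* = 6.0627 and x_2* = 8.0836.
Expenditure on x_2: 14·8.0836 = 113.1707; share = 0.7805.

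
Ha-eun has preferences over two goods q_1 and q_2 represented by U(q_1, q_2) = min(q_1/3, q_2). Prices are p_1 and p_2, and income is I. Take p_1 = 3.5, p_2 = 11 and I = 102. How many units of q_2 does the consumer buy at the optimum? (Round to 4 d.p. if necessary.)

q_2* = 4.7442

Demand: q_1*(p_1,p_2,I) = 3·I/(3·p_1 + p_2), q_2* = I/(3·p_1 + p_2).
Here 3·3.5 + 11 = 21.5, giving q_2* = 4.7442.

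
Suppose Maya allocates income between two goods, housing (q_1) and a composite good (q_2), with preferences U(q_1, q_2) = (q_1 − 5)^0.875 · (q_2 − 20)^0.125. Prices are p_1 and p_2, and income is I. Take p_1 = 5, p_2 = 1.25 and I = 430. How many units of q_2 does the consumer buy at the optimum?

MRS = 7·(q_2−20)/(q_1−5). Tangency with p_1/p_2 gives q_2−20 = (1/7)·(p_1/p_2)·(q_1−5).
After buying the subsistence bundle (5, 20), a share 0.875 of the remaining income goes to q_1: q_1* = 5 + 0.875·(I − 5p_1 − 20p_2)/p_1.
Discretionary income = 430 − 5·5 − 20·1.25 = 380; q_2* = 20 + 0.125·380/1.25 = 58.

q_2* = 58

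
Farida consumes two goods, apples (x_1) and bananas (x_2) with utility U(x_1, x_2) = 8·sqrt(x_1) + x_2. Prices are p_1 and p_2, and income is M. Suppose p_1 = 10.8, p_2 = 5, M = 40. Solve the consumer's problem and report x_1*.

x_1* = 3.4294

Set MRS = p_1/p_2: 4·x_1^(−1/2) = p_1/p_2.
Solve: √x_1 = 4·p_2/p_1, so x_1*(p_1,p_2) = (4·p_2/p_1)², and x_2* = (M − p_1·x_1*)/p_2.
Plugging in: x_1* = (4·5/10.8)² = 3.4294.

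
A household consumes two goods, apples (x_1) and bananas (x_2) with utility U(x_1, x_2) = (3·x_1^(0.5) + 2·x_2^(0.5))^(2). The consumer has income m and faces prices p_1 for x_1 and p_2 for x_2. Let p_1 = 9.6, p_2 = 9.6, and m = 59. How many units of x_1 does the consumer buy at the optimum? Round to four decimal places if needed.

x_1* = 4.2548

MU_x_1 ∝ 3·x_1^(-0.5), MU_x_2 ∝ 2·x_2^(-0.5), so MRS = (3/2)·(x_2/x_1)^(0.5) = p_1/p_2.
Hence x_2/x_1 = ((2/3)·p_1/p_2)^(1/(0.5)), i.e. raised to the 2 power.
Substitute x_2 = (x_2/x_1)·x_1 into the budget: x_1* = m/(p_1 + p_2·(x_2/x_1)).
Numerically x_2/x_1 = 0.444444, so x_1* = 59/(9.6 + 9.6·0.444444) = 4.2548.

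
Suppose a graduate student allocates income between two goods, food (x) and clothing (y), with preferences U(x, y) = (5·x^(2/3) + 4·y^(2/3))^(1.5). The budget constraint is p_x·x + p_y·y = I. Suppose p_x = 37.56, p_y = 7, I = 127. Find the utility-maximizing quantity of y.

MRS = MU_x/MU_y = (5/4)·(y/x)^(1/3). Set equal to p_x/p_y.
Solve for the ratio: y/x = [(4/5)·p_x/p_y]^(3).
Substitute y = (y/x)·x into the budget: x* = I/(p_x + p_y·(y/x)).
Numerically y/x = 79.095649, so x* = 127/(37.56 + 7·79.095649) = 0.2148 and y* = 79.095649·0.2148 = 16.9903.

y* = 16.9903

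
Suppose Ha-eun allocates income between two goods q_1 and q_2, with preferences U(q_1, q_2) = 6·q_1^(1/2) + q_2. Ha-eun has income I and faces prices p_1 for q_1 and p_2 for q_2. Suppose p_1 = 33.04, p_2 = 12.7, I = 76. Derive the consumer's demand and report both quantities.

Utility is quasi-linear in q_2; the FOC for q_1 is 3/√q_1 = p_1/p_2.
Thus q_1* = (3·p_2/p_1)² — independent of I — with the rest of income spent on q_2.
Plugging in: q_1* = (3·12.7/33.04)² = 1.3297, q_2* = 2.5248.

q_1* = 1.3297, q_2* = 2.5248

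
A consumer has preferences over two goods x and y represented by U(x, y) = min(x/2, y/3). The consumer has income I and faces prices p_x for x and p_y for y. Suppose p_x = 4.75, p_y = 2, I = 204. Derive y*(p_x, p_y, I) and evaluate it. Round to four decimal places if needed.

Leontief preferences: the optimum is at the kink where x/2 = y/3, i.e. y = (3/2)·x.
Budget: p_x·x + p_y·(3/2)·x = I, so (2·p_x + 3·p_y)·x = 2·I.
Demand: x*(p_x,p_y,I) = 2·I/(2·p_x + 3·p_y), y* = 3·I/(2·p_x + 3·p_y).
Here 2·4.75 + 3·2 = 15.5, giving y* = 39.4839.

y* = 39.4839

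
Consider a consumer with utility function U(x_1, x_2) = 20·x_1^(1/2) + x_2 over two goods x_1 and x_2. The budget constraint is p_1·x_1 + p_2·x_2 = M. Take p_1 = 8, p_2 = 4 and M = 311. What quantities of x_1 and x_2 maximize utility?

Solve: √x_1 = 10·p_2/p_1, so x_1*(p_1,p_2) = (10·p_2/p_1)², and x_2* = (M − p_1·x_1*)/p_2.
Plugging in: x_1* = (10·4/8)² = 25, x_2* = 27.75.

x_1* = 25, x_2* = 27.75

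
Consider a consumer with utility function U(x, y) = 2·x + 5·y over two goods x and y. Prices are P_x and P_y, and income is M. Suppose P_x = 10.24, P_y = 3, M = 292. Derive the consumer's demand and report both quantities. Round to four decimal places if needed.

Linear utility — the consumer picks whichever good has higher MU/price: 2/10.24 = 0.1953 vs 5/3 = 1.6667.
y gives more utility per dollar, so spend all income on y: y* = M/P_y, x* = 0.
Numerically: x* = 0, y* = 97.3333.

x* = 0, y* = 97.3333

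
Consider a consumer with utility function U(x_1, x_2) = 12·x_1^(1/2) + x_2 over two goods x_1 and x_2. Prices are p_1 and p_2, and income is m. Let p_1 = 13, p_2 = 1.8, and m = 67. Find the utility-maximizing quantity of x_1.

MU_x_1 = 6/√x_1, MU_x_2 = 1. Tangency: 6/√x_1 = p_1/p_2.
Thus x_1* = (6·p_2/p_1)² — independent of m — with the rest of income spent on x_2.
Plugging in: x_1* = (6·1.8/13)² = 0.6902.

x_1* = 0.6902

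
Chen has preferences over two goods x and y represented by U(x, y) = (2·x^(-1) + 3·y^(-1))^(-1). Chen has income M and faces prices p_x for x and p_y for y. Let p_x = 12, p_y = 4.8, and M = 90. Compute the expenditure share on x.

share on x = 0.5635

MU_x ∝ 2·x^(-2), MU_y ∝ 3·y^(-2), so MRS = (2/3)·(y/x)^(2) = p_x/p_y.
Solve for the ratio: y/x = [(3/2)·p_x/p_y]^(0.5).
With the ratio pinned down, the budget gives x* = M/(p_x + p_y·(y/x)) and y* = (y/x)·x*.
Numerically y/x = 1.936492, so x* = 90/(12 + 4.8·1.936492) = 4.2263 and y* = 1.936492·4.2263 = 8.1842.
Expenditure on x: 12·4.2263 = 50.7157; share = 0.5635.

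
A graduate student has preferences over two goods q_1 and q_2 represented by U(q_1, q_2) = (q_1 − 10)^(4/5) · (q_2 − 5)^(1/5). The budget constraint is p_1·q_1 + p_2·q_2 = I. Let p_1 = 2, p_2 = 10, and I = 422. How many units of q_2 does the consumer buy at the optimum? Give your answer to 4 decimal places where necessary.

q_2* = 12.04

Let q_1' = q_1−10, q_2' = q_2−5. MRS = 4·q_2'/q_1' = p_1/p_2.
After buying the subsistence bundle (10, 5), a share 0.8 of the remaining income goes to q_1: q_1* = 10 + 0.8·(I − 10p_1 − 5p_2)/p_1.
Discretionary income = 422 − 10·2 − 5·10 = 352; q_2* = 5 + 0.2·352/10 = 12.04.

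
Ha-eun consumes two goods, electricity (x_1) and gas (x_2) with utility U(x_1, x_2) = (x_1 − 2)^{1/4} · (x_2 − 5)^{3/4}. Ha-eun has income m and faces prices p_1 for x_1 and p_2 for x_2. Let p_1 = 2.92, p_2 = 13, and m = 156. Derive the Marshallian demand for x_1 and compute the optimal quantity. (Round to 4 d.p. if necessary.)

MRS = (1/3)·(x_2−5)/(x_1−2). Tangency with p_1/p_2 gives x_2−5 = 3·(p_1/p_2)·(x_1−2).
After buying the subsistence bundle (2, 5), a share 0.25 of the remaining income goes to x_1: x_1* = 2 + 0.25·(m − 2p_1 − 5p_2)/p_1.
Discretionary income = 156 − 2·2.92 − 5·13 = 85.16; x_1* = 2 + 0.25·85.16/2.92 = 9.2911.

x_1* = 9.2911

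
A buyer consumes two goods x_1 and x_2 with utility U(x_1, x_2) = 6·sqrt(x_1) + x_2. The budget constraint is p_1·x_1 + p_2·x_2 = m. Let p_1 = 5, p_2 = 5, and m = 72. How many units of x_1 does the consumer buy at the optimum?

Set MRS = p_1/p_2: 3·x_1^(−1/2) = p_1/p_2.
Solve: √x_1 = 3·p_2/p_1, so x_1*(p_1,p_2) = (3·p_2/p_1)², and x_2* = (m − p_1·x_1*)/p_2.
Plugging in: x_1* = (3·5/5)² = 9.

x_1* = 9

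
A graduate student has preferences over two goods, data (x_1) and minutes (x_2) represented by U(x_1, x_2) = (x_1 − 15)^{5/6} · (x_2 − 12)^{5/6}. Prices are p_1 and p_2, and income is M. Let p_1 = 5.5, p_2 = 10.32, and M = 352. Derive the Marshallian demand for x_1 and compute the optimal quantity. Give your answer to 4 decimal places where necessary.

This is Cobb-Douglas in (x_1−15, x_2−12): tangency gives 5/6·p_2·(x_2−12) = 5/6·p_1·(x_1−15).
After buying the subsistence bundle (15, 12), a share 0.5 of the remaining income goes to x_1: x_1* = 15 + 0.5·(M − 15p_1 − 12p_2)/p_1.
Discretionary income = 352 − 15·5.5 − 12·10.32 = 145.66; x_1* = 15 + 0.5·145.66/5.5 = 28.2418.

x_1* = 28.2418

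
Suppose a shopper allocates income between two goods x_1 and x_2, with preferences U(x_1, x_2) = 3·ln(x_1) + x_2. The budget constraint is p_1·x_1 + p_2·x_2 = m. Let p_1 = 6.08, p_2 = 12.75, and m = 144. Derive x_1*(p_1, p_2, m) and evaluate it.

Set MRS = p_1/p_2: (3/x_1)/1 = p_1/p_2.
So x_1*(p_1,p_2) = 3·p_2/p_1, independent of income; and x_2* = (m − 3·p_2)/p_2.
At the given prices: x_1* = 3·12.75/6.08 = 6.2911.

x_1* = 6.2911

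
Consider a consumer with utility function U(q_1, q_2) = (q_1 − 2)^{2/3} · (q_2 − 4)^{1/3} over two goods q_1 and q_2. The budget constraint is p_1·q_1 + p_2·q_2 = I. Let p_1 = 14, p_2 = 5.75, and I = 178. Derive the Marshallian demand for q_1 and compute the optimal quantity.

q_1* = 8.0476

Discretionary income = 178 − 2·14 − 4·5.75 = 127; q_1* = 2 + 2/3·127/14 = 8.0476.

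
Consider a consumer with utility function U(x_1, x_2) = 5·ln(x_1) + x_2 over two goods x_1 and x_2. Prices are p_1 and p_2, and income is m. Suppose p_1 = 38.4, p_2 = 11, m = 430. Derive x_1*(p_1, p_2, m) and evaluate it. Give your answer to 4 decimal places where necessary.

x_1* = 1.4323

At the given prices: x_1* = 5·11/38.4 = 1.4323.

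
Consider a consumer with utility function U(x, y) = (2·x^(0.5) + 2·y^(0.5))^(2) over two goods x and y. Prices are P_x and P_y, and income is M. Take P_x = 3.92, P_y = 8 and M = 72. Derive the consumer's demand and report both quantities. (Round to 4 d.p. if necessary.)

From the CES first-order condition, (y/x)^(0.5) = P_x/P_y.
Solve for the ratio: y/x = [P_x/P_y]^(2).
Substitute y = (y/x)·x into the budget: x* = M/(P_x + P_y·(y/x)).
Numerically y/x = 0.2401, so x* = 72/(3.92 + 8·0.2401) = 12.3271 and y* = 0.2401·12.3271 = 2.9597.

x* = 12.3271, y* = 2.9597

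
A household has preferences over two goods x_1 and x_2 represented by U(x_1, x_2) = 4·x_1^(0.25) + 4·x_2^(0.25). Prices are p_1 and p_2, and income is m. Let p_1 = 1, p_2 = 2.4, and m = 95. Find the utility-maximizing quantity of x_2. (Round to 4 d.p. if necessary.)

MRS = MU_x_1/MU_x_2 = (x_2/x_1)^(0.75). Set equal to p_1/p_2.
Solve for the ratio: x_2/x_1 = [p_1/p_2]^(4/3).
Substitute x_2 = (x_2/x_1)·x_1 into the budget: x_1* = m/(p_1 + p_2·(x_2/x_1)).
Numerically x_2/x_1 = 0.311209, so x_1* = 95/(1 + 2.4·0.311209) = 54.382 and x_2* = 0.311209·54.382 = 16.9242.

x_2* = 16.9242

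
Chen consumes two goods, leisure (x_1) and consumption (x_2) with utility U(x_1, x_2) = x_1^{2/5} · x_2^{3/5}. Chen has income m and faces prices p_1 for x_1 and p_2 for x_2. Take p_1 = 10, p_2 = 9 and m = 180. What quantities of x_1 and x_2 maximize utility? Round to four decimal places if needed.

The MRS is (2/3)·x_2/x_1. Set MRS = p_1/p_2.
Rearranging, p_2·x_2 = (3/2)·p_1·x_1. Substituting into the budget gives p_1·x_1·(1 + (3/2)) = m.
Demand: x_1*(p_1,p_2,m) = 0.4·m/p_1 and x_2* = 0.6·m/p_2.
At p_1=10, p_2=9, m=180: x_1* = 0.4·180/10 = 7.2, x_2* = 12.

x_1* = 7.2, x_2* = 12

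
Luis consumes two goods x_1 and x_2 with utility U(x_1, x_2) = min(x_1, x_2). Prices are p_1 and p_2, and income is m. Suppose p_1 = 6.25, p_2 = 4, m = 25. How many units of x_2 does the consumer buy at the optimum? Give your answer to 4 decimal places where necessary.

With perfect complements, no substitution: consume in ratio x_1:x_2 = 1:1.
Budget: p_1·x_1 + p_2·x_1 = m, so (p_1 + p_2)·x_1 = m.
Demand: x_1*(p_1,p_2,m) = m/(p_1 + p_2), x_2* = m/(p_1 + p_2).
Here 6.25 + 4 = 10.25, giving x_2* = 2.439.

x_2* = 2.439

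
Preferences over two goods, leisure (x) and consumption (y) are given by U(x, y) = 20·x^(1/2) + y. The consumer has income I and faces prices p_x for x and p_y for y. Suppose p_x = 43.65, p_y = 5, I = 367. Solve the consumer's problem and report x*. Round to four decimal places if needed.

x* = 1.3121

MU_x = 10/√x, MU_y = 1. Tangency: 10/√x = p_x/p_y.
Solve: √x = 10·p_y/p_x, so x*(p_x,p_y) = (10·p_y/p_x)², and y* = (I − p_x·x*)/p_y.
Plugging in: x* = (10·5/43.65)² = 1.3121.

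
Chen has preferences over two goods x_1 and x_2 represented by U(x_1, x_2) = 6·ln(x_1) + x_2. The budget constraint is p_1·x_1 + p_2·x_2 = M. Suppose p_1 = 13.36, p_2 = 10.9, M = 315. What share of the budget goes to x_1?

MU_x_1 = 6/x_1, MU_x_2 = 1. Tangency: 6/x_1 = p_1/p_2.
So x_1*(p_1,p_2) = 6·p_2/p_1, independent of income; and x_2* = (M − 6·p_2)/p_2.
At the given prices: x_1* = 6·10.9/13.36 = 4.8952, and x_2* = 22.8991.
Expenditure on x_1: 13.36·4.8952 = 65.4; share = 0.2076.

share on x_1 = 0.2076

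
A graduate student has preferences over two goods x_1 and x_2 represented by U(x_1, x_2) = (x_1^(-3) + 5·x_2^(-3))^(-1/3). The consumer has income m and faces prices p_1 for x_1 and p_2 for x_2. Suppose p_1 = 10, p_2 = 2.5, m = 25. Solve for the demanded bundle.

x_1* = 1.6354, x_2* = 3.4584

MU_x_1 ∝ x_1^(-4), MU_x_2 ∝ 5·x_2^(-4), so MRS = (1/5)·(x_2/x_1)^(4) = p_1/p_2.
Hence x_2/x_1 = (5·p_1/p_2)^(1/(4)), i.e. raised to the 0.25 power.
Substitute x_2 = (x_2/x_1)·x_1 into the budget: x_1* = m/(p_1 + p_2·(x_2/x_1)).
Numerically x_2/x_1 = 2.114743, so x_1* = 25/(10 + 2.5·2.114743) = 1.6354 and x_2* = 2.114743·1.6354 = 3.4584.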